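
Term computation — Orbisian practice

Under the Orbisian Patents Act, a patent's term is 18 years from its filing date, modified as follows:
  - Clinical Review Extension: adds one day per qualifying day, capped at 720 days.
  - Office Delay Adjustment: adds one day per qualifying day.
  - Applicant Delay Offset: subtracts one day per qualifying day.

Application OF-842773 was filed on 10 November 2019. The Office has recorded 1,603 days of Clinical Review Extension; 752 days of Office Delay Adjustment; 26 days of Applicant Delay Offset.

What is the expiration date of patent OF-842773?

2041-10-26

Base term: filing date + 18 years → 10 November 2037.
Clinical Review Extension: 1603 days claimed exceeds the 720-day cap, so +720 days → 31 October 2039.
Office Delay Adjustment: +752 days → 21 November 2041.
Applicant Delay Offset: −26 days → 26 October 2041.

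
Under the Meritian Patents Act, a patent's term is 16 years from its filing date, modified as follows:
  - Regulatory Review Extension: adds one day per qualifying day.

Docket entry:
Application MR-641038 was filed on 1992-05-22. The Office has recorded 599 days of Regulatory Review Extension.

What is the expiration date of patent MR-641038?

January 11, 2010

Base term: filing date + 16 years → 22 May 2008.
Regulatory Review Extension: +599 days → 11 January 2010.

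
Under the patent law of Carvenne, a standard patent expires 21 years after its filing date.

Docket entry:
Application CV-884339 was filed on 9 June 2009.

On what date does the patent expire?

June 9, 2030

Filing date + 21 years → 9 June 2030.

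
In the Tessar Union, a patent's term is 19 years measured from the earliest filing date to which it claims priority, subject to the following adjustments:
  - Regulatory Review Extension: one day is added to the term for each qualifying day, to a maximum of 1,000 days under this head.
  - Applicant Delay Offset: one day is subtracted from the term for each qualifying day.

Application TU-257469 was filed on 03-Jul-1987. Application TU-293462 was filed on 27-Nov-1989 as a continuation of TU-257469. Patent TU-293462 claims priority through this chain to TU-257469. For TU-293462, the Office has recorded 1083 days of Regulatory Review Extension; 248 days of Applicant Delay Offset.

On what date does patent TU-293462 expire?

Earliest priority filing: 3 July 1987.
Base term: 3 July 1987 + 19 years → 3 July 2006.
Regulatory Review Extension: 1083 days claimed exceeds the 1000-day cap, so +1000 days → 29 March 2009.
Applicant Delay Offset: −248 days → 24 July 2008.

2008-07-24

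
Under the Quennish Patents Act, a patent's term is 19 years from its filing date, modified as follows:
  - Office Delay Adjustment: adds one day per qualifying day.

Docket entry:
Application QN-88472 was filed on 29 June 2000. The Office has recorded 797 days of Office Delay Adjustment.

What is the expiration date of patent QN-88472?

September 3, 2021

Base term: filing date + 19 years → 29 June 2019.
Office Delay Adjustment: +797 days → 3 September 2021.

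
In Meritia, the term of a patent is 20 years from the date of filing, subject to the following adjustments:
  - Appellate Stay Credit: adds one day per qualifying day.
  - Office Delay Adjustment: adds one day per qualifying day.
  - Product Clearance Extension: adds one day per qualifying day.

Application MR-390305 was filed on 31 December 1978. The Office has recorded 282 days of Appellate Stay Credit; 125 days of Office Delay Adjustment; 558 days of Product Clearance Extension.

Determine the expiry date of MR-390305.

August 22, 2001

Base term: filing date + 20 years → 31 December 1998.
Appellate Stay Credit: +282 days → 9 October 1999.
Office Delay Adjustment: +125 days → 11 February 2000.
Product Clearance Extension: +558 days → 22 August 2001.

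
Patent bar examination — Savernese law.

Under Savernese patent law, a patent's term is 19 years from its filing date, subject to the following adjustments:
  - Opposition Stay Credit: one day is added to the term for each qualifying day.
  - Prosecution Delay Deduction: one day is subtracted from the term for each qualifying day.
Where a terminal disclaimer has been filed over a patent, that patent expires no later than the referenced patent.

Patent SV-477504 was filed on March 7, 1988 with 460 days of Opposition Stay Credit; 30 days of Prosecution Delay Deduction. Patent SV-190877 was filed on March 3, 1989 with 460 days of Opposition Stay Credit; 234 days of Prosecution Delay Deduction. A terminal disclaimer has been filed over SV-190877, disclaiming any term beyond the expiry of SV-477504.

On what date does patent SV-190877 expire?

May 10, 2008

Natural term of SV-190877:
  Base: filing + 19 years → 3 March 2008.
  Opposition Stay Credit: +460 days → 6 June 2009.
  Prosecution Delay Deduction: −234 days → 15 October 2008.
Expiry of referenced patent SV-477504:
  Base: filing + 19 years → 7 March 2007.
  Opposition Stay Credit: +460 days → 9 June 2008.
  Prosecution Delay Deduction: −30 days → 10 May 2008.
Terminal disclaimer: SV-190877 expires on the earlier of 15 October 2008 and 10 May 2008.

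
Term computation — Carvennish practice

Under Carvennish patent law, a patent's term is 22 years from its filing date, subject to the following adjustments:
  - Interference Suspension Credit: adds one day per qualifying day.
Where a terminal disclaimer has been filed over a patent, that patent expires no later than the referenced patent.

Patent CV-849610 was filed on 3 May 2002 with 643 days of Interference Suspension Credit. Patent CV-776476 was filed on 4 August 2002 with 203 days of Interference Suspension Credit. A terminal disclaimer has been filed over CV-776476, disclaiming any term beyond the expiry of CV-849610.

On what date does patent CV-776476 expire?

Natural term of CV-776476:
  Base: filing + 22 years → 4 August 2024.
  Interference Suspension Credit: +203 days → 23 February 2025.
Expiry of referenced patent CV-849610:
  Base: filing + 22 years → 3 May 2024.
  Interference Suspension Credit: +643 days → 5 February 2026.
Terminal disclaimer: CV-776476 expires on the earlier of 23 February 2025 and 5 February 2026.

2025-02-23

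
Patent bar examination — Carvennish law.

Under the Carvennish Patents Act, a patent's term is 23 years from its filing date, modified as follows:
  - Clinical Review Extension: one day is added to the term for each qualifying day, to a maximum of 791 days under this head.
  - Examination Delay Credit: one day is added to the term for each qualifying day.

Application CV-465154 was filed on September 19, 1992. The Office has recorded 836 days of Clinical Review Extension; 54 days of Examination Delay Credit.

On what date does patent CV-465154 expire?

Base term: filing date + 23 years → 19 September 2015.
Clinical Review Extension: 836 days claimed exceeds the 791-day cap, so +791 days → 18 November 2017.
Examination Delay Credit: +54 days → 11 January 2018.

January 11, 2018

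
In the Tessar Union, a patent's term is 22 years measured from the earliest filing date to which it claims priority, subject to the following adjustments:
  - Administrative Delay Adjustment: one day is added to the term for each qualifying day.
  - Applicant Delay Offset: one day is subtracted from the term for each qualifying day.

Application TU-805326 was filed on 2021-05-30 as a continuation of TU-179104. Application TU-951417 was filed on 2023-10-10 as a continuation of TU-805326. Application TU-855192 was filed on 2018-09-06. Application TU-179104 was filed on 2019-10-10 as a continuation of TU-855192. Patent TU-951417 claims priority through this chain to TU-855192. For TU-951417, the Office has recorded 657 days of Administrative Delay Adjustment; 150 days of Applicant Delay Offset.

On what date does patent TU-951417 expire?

Earliest priority filing: 6 September 2018.
Base term: 6 September 2018 + 22 years → 6 September 2040.
Administrative Delay Adjustment: +657 days → 25 June 2042.
Applicant Delay Offset: −150 days → 26 January 2042.

January 26, 2042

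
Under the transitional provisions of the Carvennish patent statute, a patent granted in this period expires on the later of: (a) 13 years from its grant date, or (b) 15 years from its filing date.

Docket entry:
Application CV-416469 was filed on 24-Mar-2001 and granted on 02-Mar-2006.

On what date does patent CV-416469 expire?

(a) grant + 13 years → 2 March 2019.
(b) filing + 15 years → 24 March 2016.
Later of the two: 2 March 2019.

2019-03-02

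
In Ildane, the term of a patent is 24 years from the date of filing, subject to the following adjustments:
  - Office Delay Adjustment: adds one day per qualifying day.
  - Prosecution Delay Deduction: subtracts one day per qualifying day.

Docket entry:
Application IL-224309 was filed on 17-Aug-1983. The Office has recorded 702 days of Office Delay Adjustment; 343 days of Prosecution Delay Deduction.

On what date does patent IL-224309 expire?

2008-08-10

Base term: filing date + 24 years → 17 August 2007.
Office Delay Adjustment: +702 days → 19 July 2009.
Prosecution Delay Deduction: −343 days → 10 August 2008.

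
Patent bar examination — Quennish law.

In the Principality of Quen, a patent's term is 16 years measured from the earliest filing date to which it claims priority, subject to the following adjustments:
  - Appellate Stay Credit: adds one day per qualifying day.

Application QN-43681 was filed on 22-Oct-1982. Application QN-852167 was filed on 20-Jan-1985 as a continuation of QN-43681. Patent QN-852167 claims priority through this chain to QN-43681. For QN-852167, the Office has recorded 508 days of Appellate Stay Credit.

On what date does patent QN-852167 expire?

2000-03-13

Earliest priority filing: 22 October 1982.
Base term: 22 October 1982 + 16 years → 22 October 1998.
Appellate Stay Credit: +508 days → 13 March 2000.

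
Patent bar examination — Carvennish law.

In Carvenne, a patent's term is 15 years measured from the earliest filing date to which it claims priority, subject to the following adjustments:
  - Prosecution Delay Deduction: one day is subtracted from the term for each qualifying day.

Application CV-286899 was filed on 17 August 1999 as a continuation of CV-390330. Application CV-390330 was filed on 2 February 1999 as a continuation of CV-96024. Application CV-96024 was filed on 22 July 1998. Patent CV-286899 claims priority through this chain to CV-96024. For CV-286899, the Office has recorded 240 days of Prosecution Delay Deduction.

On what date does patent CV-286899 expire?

2012-11-24

Earliest priority filing: 22 July 1998.
Base term: 22 July 1998 + 15 years → 22 July 2013.
Prosecution Delay Deduction: −240 days → 24 November 2012.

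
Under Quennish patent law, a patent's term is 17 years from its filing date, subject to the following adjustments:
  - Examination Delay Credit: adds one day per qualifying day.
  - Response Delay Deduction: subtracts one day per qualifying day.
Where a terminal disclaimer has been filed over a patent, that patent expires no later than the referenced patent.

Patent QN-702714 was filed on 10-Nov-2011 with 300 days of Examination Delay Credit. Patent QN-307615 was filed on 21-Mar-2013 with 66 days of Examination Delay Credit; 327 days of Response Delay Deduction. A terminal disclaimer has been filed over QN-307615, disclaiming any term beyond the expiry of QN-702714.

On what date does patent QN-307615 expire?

Natural term of QN-307615:
  Base: filing + 17 years → 21 March 2030.
  Examination Delay Credit: +66 days → 26 May 2030.
  Response Delay Deduction: −327 days → 3 July 2029.
Expiry of referenced patent QN-702714:
  Base: filing + 17 years → 10 November 2028.
  Examination Delay Credit: +300 days → 6 September 2029.
Terminal disclaimer: QN-307615 expires on the earlier of 3 July 2029 and 6 September 2029.

July 3, 2029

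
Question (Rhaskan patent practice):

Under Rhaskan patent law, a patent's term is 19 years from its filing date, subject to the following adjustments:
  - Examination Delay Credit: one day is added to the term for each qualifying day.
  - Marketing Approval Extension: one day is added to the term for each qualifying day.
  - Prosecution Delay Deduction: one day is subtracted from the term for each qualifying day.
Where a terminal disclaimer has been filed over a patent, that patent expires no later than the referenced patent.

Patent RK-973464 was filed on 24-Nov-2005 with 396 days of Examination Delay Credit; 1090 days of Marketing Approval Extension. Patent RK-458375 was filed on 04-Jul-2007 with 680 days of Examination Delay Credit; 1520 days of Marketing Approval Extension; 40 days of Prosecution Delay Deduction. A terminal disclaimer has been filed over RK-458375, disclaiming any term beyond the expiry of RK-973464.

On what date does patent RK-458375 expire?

2028-12-19

Natural term of RK-458375:
  Base: filing + 19 years → 4 July 2026.
  Examination Delay Credit: +680 days → 14 May 2028.
  Marketing Approval Extension: +1520 days → 12 July 2032.
  Prosecution Delay Deduction: −40 days → 2 June 2032.
Expiry of referenced patent RK-973464:
  Base: filing + 19 years → 24 November 2024.
  Examination Delay Credit: +396 days → 25 December 2025.
  Marketing Approval Extension: +1090 days → 19 December 2028.
Terminal disclaimer: RK-458375 expires on the earlier of 2 June 2032 and 19 December 2028.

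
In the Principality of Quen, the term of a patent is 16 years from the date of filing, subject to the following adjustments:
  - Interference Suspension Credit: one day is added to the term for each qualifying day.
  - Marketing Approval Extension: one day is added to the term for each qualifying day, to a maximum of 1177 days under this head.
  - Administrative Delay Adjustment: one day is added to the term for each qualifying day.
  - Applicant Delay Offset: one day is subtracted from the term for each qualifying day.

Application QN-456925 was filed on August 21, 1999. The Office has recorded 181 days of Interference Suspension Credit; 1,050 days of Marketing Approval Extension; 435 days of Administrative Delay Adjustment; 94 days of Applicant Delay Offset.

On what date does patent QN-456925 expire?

2019-12-10

Base term: filing date + 16 years → 21 August 2015.
Interference Suspension Credit: +181 days → 18 February 2016.
Marketing Approval Extension: 1050 days (within the 1177-day cap) → +1050 days → 3 January 2019.
Administrative Delay Adjustment: +435 days → 13 March 2020.
Applicant Delay Offset: −94 days → 10 December 2019.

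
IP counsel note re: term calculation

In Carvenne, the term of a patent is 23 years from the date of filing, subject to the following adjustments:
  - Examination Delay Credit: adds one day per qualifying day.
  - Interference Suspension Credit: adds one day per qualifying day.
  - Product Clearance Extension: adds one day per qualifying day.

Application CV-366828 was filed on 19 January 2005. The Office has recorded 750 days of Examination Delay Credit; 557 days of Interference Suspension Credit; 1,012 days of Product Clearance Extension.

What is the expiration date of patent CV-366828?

2034-05-26

Base term: filing date + 23 years → 19 January 2028.
Examination Delay Credit: +750 days → 7 February 2030.
Interference Suspension Credit: +557 days → 18 August 2031.
Product Clearance Extension: +1012 days → 26 May 2034.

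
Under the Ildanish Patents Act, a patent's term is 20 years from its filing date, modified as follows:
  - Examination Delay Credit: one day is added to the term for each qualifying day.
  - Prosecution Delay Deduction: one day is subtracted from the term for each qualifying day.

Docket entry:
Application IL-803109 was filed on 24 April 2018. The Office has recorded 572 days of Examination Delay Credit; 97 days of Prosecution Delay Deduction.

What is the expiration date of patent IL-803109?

Base term: filing date + 20 years → 24 April 2038.
Examination Delay Credit: +572 days → 17 November 2039.
Prosecution Delay Deduction: −97 days → 12 August 2039.

2039-08-12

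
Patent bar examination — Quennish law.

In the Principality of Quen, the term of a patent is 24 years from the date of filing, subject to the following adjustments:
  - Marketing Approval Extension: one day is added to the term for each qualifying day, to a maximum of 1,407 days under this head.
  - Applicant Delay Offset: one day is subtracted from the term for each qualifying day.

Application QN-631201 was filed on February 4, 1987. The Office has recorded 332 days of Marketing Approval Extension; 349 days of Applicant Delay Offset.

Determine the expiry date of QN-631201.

Base term: filing date + 24 years → 4 February 2011.
Marketing Approval Extension: 332 days (within the 1407-day cap) → +332 days → 2 January 2012.
Applicant Delay Offset: −349 days → 18 January 2011.

January 18, 2011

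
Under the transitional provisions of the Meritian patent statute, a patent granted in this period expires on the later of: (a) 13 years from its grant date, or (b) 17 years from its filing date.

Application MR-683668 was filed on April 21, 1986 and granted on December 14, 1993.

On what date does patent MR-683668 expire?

2006-12-14

(a) grant + 13 years → 14 December 2006.
(b) filing + 17 years → 21 April 2003.
Later of the two: 14 December 2006.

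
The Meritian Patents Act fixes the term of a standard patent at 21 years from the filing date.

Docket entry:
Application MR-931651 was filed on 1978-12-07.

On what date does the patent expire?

1999-12-07

Filing date + 21 years → 7 December 1999.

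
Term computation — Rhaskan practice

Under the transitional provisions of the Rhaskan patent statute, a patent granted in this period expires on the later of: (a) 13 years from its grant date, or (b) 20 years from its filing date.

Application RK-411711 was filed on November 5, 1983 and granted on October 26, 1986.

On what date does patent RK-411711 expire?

November 5, 2003

(a) grant + 13 years → 26 October 1999.
(b) filing + 20 years → 5 November 2003.
Later of the two: 5 November 2003.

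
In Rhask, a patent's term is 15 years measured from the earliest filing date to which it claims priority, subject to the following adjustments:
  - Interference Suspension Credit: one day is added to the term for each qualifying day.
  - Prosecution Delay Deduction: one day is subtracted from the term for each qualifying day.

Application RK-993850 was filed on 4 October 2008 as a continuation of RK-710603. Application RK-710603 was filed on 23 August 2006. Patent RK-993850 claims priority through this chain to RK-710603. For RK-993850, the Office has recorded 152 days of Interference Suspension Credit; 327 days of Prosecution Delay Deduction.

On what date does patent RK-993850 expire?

Earliest priority filing: 23 August 2006.
Base term: 23 August 2006 + 15 years → 23 August 2021.
Interference Suspension Credit: +152 days → 22 January 2022.
Prosecution Delay Deduction: −327 days → 1 March 2021.

2021-03-01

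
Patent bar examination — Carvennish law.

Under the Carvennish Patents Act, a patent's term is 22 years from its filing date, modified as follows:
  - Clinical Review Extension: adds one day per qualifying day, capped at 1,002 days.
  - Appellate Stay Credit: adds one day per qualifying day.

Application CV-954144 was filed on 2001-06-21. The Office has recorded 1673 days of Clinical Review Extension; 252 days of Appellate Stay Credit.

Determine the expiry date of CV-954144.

2026-11-26

Base term: filing date + 22 years → 21 June 2023.
Clinical Review Extension: 1673 days claimed exceeds the 1002-day cap, so +1002 days → 19 March 2026.
Appellate Stay Credit: +252 days → 26 November 2026.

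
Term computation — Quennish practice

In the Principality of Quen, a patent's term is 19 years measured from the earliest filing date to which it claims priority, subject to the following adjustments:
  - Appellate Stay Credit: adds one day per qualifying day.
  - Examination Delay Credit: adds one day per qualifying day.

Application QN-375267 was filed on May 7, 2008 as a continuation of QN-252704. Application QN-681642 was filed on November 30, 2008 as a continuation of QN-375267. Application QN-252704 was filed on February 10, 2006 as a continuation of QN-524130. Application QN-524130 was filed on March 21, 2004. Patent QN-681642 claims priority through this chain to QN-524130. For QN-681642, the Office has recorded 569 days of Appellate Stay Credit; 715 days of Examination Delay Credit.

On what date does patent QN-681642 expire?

Earliest priority filing: 21 March 2004.
Base term: 21 March 2004 + 19 years → 21 March 2023.
Appellate Stay Credit: +569 days → 10 October 2024.
Examination Delay Credit: +715 days → 25 September 2026.

2026-09-25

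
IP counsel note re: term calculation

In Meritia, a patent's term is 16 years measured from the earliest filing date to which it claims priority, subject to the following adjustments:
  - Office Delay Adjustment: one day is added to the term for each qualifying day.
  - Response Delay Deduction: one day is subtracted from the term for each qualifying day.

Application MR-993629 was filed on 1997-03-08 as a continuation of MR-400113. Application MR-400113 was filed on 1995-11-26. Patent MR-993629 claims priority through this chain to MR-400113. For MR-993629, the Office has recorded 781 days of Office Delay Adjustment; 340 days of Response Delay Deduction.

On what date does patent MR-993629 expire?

Earliest priority filing: 26 November 1995.
Base term: 26 November 1995 + 16 years → 26 November 2011.
Office Delay Adjustment: +781 days → 15 January 2014.
Response Delay Deduction: −340 days → 9 February 2013.

2013-02-09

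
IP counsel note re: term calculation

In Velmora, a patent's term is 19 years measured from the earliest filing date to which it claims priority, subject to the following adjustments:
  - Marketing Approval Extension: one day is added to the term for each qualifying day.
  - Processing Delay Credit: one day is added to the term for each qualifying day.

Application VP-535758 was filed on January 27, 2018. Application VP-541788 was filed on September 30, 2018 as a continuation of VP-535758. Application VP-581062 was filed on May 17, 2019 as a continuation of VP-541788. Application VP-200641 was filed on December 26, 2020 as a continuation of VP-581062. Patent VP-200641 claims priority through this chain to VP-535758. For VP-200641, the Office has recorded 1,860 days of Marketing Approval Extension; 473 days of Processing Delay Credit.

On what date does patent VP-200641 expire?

June 18, 2043

Earliest priority filing: 27 January 2018.
Base term: 27 January 2018 + 19 years → 27 January 2037.
Marketing Approval Extension: +1860 days → 2 March 2042.
Processing Delay Credit: +473 days → 18 June 2043.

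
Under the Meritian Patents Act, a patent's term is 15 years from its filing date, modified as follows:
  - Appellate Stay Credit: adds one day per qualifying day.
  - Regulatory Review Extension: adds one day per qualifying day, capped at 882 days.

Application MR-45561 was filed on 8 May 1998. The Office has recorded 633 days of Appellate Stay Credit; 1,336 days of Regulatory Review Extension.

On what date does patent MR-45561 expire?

2017-07-01

Base term: filing date + 15 years → 8 May 2013.
Appellate Stay Credit: +633 days → 31 January 2015.
Regulatory Review Extension: 1336 days claimed exceeds the 882-day cap, so +882 days → 1 July 2017.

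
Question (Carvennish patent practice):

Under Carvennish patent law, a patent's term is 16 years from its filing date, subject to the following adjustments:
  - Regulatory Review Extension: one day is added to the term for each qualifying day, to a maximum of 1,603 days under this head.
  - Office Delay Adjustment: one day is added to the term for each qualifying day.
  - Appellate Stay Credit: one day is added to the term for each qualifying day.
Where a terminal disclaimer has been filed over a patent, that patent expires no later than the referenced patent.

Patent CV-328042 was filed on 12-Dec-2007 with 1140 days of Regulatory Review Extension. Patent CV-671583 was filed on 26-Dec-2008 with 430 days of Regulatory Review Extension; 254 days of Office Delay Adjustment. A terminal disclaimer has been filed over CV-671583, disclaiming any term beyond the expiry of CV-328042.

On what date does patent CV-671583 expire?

Natural term of CV-671583:
  Base: filing + 16 years → 26 December 2024.
  Regulatory Review Extension: 430 days (within the 1603-day cap) → +430 days → 1 March 2026.
  Office Delay Adjustment: +254 days → 10 November 2026.
Expiry of referenced patent CV-328042:
  Base: filing + 16 years → 12 December 2023.
  Regulatory Review Extension: 1140 days (within the 1603-day cap) → +1140 days → 25 January 2027.
Terminal disclaimer: CV-671583 expires on the earlier of 10 November 2026 and 25 January 2027.

November 10, 2026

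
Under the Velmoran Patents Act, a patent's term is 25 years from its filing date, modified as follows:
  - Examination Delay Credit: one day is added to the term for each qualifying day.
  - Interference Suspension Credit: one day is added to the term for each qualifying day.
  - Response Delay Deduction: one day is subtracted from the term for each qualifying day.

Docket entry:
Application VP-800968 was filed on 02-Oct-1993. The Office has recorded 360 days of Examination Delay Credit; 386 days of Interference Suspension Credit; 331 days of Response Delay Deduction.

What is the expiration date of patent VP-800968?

2019-11-21

Base term: filing date + 25 years → 2 October 2018.
Examination Delay Credit: +360 days → 27 September 2019.
Interference Suspension Credit: +386 days → 17 October 2020.
Response Delay Deduction: −331 days → 21 November 2019.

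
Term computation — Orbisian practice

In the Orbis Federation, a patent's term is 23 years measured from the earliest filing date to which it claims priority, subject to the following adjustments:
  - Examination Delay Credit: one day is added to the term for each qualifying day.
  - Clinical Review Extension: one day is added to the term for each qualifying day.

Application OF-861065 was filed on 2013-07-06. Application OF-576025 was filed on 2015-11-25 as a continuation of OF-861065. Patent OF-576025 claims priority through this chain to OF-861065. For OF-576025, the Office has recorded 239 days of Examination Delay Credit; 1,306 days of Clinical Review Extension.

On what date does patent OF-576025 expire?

Earliest priority filing: 6 July 2013.
Base term: 6 July 2013 + 23 years → 6 July 2036.
Examination Delay Credit: +239 days → 2 March 2037.
Clinical Review Extension: +1306 days → 28 September 2040.

September 28, 2040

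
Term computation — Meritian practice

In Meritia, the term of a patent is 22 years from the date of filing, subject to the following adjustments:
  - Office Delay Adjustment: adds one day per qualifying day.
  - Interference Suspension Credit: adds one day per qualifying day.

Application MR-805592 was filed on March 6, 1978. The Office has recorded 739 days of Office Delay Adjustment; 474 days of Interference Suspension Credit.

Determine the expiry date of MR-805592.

Base term: filing date + 22 years → 6 March 2000.
Office Delay Adjustment: +739 days → 15 March 2002.
Interference Suspension Credit: +474 days → 2 July 2003.

2003-07-02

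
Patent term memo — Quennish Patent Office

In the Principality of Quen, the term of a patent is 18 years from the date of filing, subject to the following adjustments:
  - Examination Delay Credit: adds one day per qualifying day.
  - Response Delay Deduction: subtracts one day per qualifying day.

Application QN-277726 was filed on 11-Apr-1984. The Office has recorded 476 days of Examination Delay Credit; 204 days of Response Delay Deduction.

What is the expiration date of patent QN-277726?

Base term: filing date + 18 years → 11 April 2002.
Examination Delay Credit: +476 days → 31 July 2003.
Response Delay Deduction: −204 days → 8 January 2003.

January 8, 2003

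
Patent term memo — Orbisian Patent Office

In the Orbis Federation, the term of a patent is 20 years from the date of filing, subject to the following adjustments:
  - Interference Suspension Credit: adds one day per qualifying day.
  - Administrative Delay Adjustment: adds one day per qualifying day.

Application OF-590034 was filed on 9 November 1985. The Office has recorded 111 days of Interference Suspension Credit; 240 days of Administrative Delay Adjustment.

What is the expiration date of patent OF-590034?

2006-10-26

Base term: filing date + 20 years → 9 November 2005.
Interference Suspension Credit: +111 days → 28 February 2006.
Administrative Delay Adjustment: +240 days → 26 October 2006.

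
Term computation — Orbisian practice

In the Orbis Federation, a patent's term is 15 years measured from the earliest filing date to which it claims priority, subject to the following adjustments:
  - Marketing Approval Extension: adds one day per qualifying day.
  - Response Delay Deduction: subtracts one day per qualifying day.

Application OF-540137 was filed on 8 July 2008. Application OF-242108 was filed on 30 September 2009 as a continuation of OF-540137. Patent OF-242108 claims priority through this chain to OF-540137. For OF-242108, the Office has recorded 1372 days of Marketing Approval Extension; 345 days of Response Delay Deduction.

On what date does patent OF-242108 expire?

Earliest priority filing: 8 July 2008.
Base term: 8 July 2008 + 15 years → 8 July 2023.
Marketing Approval Extension: +1372 days → 10 April 2027.
Response Delay Deduction: −345 days → 30 April 2026.

April 30, 2026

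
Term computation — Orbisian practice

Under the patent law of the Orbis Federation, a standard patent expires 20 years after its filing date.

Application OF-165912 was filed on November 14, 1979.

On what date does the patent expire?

November 14, 1999

Filing date + 20 years → 14 November 1999.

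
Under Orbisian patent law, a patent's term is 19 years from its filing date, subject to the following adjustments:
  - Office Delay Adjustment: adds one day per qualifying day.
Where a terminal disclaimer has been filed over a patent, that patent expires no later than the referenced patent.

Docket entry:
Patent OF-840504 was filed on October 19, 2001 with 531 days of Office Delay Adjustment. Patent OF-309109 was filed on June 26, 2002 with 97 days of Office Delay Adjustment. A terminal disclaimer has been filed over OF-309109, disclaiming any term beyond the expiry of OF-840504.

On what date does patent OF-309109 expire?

Natural term of OF-309109:
  Base: filing + 19 years → 26 June 2021.
  Office Delay Adjustment: +97 days → 1 October 2021.
Expiry of referenced patent OF-840504:
  Base: filing + 19 years → 19 October 2020.
  Office Delay Adjustment: +531 days → 3 April 2022.
Terminal disclaimer: OF-309109 expires on the earlier of 1 October 2021 and 3 April 2022.

2021-10-01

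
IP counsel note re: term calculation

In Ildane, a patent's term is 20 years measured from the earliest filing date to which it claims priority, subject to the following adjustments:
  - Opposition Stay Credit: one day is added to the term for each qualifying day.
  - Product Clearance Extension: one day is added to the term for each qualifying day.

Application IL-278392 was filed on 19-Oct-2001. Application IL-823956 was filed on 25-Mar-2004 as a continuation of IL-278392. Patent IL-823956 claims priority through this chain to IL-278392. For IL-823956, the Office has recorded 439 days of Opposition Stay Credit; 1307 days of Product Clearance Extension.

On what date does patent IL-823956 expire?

Earliest priority filing: 19 October 2001.
Base term: 19 October 2001 + 20 years → 19 October 2021.
Opposition Stay Credit: +439 days → 1 January 2023.
Product Clearance Extension: +1307 days → 31 July 2026.

2026-07-31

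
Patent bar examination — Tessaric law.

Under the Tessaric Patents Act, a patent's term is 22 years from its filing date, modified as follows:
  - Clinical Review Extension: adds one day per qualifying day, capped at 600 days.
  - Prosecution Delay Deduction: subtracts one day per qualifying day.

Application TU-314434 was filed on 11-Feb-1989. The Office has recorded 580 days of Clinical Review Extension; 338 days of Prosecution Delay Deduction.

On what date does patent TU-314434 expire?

Base term: filing date + 22 years → 11 February 2011.
Clinical Review Extension: 580 days (within the 600-day cap) → +580 days → 13 September 2012.
Prosecution Delay Deduction: −338 days → 11 October 2011.

2011-10-11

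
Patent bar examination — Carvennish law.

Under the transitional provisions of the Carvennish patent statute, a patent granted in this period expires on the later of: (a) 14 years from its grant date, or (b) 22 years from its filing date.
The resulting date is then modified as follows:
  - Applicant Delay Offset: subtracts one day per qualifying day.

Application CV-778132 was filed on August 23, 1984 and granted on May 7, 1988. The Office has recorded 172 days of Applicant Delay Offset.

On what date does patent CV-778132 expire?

(a) grant + 14 years → 7 May 2002.
(b) filing + 22 years → 23 August 2006.
Later of the two: 23 August 2006.
Applicant Delay Offset: −172 days → 4 March 2006.

March 4, 2006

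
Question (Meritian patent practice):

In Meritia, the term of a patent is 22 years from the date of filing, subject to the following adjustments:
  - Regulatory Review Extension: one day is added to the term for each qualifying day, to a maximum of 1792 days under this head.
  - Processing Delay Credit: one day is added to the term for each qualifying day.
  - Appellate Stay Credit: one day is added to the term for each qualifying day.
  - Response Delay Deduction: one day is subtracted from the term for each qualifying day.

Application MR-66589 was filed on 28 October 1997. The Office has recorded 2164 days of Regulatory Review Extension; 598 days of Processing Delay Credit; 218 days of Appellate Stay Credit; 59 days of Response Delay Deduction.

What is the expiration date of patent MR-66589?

Base term: filing date + 22 years → 28 October 2019.
Regulatory Review Extension: 2164 days claimed exceeds the 1792-day cap, so +1792 days → 23 September 2024.
Processing Delay Credit: +598 days → 14 May 2026.
Appellate Stay Credit: +218 days → 18 December 2026.
Response Delay Deduction: −59 days → 20 October 2026.

October 20, 2026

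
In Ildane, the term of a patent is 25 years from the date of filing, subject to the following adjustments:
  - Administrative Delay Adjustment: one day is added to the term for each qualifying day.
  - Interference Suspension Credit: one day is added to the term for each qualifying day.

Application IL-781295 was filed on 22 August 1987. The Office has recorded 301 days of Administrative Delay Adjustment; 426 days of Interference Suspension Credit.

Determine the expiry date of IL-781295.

Base term: filing date + 25 years → 22 August 2012.
Administrative Delay Adjustment: +301 days → 19 June 2013.
Interference Suspension Credit: +426 days → 19 August 2014.

2014-08-19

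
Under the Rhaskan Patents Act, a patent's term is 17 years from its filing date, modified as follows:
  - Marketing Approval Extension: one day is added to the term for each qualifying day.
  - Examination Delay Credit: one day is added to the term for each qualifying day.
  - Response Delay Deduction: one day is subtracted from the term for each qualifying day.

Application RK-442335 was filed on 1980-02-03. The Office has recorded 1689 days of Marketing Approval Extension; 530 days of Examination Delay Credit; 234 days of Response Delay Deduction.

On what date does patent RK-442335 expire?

Base term: filing date + 17 years → 3 February 1997.
Marketing Approval Extension: +1689 days → 19 September 2001.
Examination Delay Credit: +530 days → 3 March 2003.
Response Delay Deduction: −234 days → 12 July 2002.

July 12, 2002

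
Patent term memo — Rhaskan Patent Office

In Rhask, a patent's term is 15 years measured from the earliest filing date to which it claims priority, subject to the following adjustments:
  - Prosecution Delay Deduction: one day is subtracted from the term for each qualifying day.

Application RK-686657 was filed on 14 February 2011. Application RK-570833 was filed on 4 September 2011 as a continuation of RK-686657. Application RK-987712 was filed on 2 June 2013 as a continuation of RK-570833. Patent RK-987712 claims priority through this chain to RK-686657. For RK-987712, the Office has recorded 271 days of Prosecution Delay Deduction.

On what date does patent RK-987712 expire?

May 19, 2025

Earliest priority filing: 14 February 2011.
Base term: 14 February 2011 + 15 years → 14 February 2026.
Prosecution Delay Deduction: −271 days → 19 May 2025.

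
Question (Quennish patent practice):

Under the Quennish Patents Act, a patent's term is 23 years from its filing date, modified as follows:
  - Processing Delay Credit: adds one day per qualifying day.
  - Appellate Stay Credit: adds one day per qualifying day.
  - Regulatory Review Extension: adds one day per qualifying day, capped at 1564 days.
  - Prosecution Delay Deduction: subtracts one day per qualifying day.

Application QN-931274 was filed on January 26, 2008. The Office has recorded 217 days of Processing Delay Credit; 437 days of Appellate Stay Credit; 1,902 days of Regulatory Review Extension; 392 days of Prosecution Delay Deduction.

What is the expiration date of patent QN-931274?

2036-01-26

Base term: filing date + 23 years → 26 January 2031.
Processing Delay Credit: +217 days → 31 August 2031.
Appellate Stay Credit: +437 days → 10 November 2032.
Regulatory Review Extension: 1902 days claimed exceeds the 1564-day cap, so +1564 days → 21 February 2037.
Prosecution Delay Deduction: −392 days → 26 January 2036.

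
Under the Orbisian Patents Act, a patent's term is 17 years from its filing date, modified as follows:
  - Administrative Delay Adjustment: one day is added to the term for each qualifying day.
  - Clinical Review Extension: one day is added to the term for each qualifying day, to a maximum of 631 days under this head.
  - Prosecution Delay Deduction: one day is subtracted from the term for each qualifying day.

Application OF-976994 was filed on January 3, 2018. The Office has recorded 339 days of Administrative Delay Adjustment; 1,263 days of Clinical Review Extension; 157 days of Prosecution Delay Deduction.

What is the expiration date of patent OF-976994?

Base term: filing date + 17 years → 3 January 2035.
Administrative Delay Adjustment: +339 days → 8 December 2035.
Clinical Review Extension: 1263 days claimed exceeds the 631-day cap, so +631 days → 30 August 2037.
Prosecution Delay Deduction: −157 days → 26 March 2037.

2037-03-26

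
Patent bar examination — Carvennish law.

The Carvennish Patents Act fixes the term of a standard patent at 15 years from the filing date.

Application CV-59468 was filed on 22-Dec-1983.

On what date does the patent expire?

December 22, 1998

Filing date + 15 years → 22 December 1998.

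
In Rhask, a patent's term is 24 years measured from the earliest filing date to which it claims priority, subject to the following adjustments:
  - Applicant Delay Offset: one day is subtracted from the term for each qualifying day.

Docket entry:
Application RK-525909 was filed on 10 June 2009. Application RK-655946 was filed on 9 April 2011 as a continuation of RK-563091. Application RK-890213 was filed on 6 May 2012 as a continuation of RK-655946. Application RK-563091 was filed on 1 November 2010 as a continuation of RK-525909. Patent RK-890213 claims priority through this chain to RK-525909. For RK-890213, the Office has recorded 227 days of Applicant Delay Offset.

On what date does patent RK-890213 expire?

Earliest priority filing: 10 June 2009.
Base term: 10 June 2009 + 24 years → 10 June 2033.
Applicant Delay Offset: −227 days → 26 October 2032.

2032-10-26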